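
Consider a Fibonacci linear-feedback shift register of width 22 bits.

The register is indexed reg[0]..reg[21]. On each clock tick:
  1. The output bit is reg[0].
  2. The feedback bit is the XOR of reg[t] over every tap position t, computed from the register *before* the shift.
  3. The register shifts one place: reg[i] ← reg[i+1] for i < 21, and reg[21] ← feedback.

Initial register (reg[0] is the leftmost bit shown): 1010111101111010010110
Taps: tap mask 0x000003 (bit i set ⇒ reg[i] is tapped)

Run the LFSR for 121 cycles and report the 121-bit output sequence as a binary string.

1010111101111010010110111100011000111011101100010010100100110011010011011110110101010111010110001101111111100111101001011

tick  register→output (feedback)
  0  1010111101111010010110→1 (1)
  1  0101111011110100101101→0 (1)
  2  1011110111101001011011→1 (1)
  3  0111101111010010110111→0 (1)
  4  1111011110100101101111→1 (0)
  5  1110111101001011011110→1 (0)
  6  1101111010010110111100→1 (0)
  7  1011110100101101111000→1 (1)
  8  0111101001011011110001→0 (1)
  9  1111010010110111100011→1 (0)
 10  1110100101101111000110→1 (0)
 11  1101001011011110001100→1 (0)
 12  1010010110111100011000→1 (1)
 13  0100101101111000110001→0 (1)
 14  1001011011110001100011→1 (1)
 15  0010110111100011000111→0 (0)
 16  0101101111000110001110→0 (1)
 17  1011011110001100011101→1 (1)
 18  0110111100011000111011→0 (1)
 19  1101111000110001110111→1 (0)
 20  1011110001100011101110→1 (1)
 21  0111100011000111011101→0 (1)
 22  1111000110001110111011→1 (0)
 23  1110001100011101110110→1 (0)
 24  1100011000111011101100→1 (0)
 25  1000110001110111011000→1 (1)
 26  0001100011101110110001→0 (0)
 27  0011000111011101100010→0 (0)
 28  0110001110111011000100→0 (1)
 29  1100011101110110001001→1 (0)
 30  1000111011101100010010→1 (1)
 31  0001110111011000100101→0 (0)
 32  0011101110110001001010→0 (0)
 33  0111011101100010010100→0 (1)
 34  1110111011000100101001→1 (0)
 35  1101110110001001010010→1 (0)
 36  1011101100010010100100→1 (1)
 37  0111011000100101001001→0 (1)
 38  1110110001001010010011→1 (0)
 39  1101100010010100100110→1 (0)
 40  1011000100101001001100→1 (1)
 41  0110001001010010011001→0 (1)
 42  1100010010100100110011→1 (0)
 43  1000100101001001100110→1 (1)
 44  0001001010010011001101→0 (0)
 45  0010010100100110011010→0 (0)
 46  0100101001001100110100→0 (1)
 47  1001010010011001101001→1 (1)
 48  0010100100110011010011→0 (0)
 49  0101001001100110100110→0 (1)
 50  1010010011001101001101→1 (1)
 51  0100100110011010011011→0 (1)
 52  1001001100110100110111→1 (1)
 53  0010011001101001101111→0 (0)
 54  0100110011010011011110→0 (1)
 55  1001100110100110111101→1 (1)
 56  0011001101001101111011→0 (0)
 57  0110011010011011110110→0 (1)
 58  1100110100110111101101→1 (0)
 59  1001101001101111011010→1 (1)
 60  0011010011011110110101→0 (0)
 61  0110100110111101101010→0 (1)
 62  1101001101111011010101→1 (0)
 63  1010011011110110101010→1 (1)
 64  0100110111101101010101→0 (1)
 65  1001101111011010101011→1 (1)
 66  0011011110110101010111→0 (0)
 67  0110111101101010101110→0 (1)
 68  1101111011010101011101→1 (0)
 69  1011110110101010111010→1 (1)
 70  0111101101010101110101→0 (1)
 71  1111011010101011101011→1 (0)
 72  1110110101010111010110→1 (0)
 73  1101101010101110101100→1 (0)
 74  1011010101011101011000→1 (1)
 75  0110101010111010110001→0 (1)
 76  1101010101110101100011→1 (0)
 77  1010101011101011000110→1 (1)
 78  0101010111010110001101→0 (1)
 79  1010101110101100011011→1 (1)
 80  0101011101011000110111→0 (1)
 81  1010111010110001101111→1 (1)
 82  0101110101100011011111→0 (1)
 83  1011101011000110111111→1 (1)
 84  0111010110001101111111→0 (1)
 85  1110101100011011111111→1 (0)
 86  1101011000110111111110→1 (0)
 87  1010110001101111111100→1 (1)
 88  0101100011011111111001→0 (1)
 89  1011000110111111110011→1 (1)
 90  0110001101111111100111→0 (1)
 91  1100011011111111001111→1 (0)
 92  1000110111111110011110→1 (1)
 93  0001101111111100111101→0 (0)
 94  0011011111111001111010→0 (0)
 95  0110111111110011110100→0 (1)
 96  1101111111100111101001→1 (0)
 97  1011111111001111010010→1 (1)
 98  0111111110011110100101→0 (1)
 99  1111111100111101001011→1 (0)
100  1111111001111010010110→1 (0)
101  1111110011110100101100→1 (0)
102  1111100111101001011000→1 (0)
103  1111001111010010110000→1 (0)
104  1110011110100101100000→1 (0)
105  1100111101001011000000→1 (0)
106  1001111010010110000000→1 (1)
107  0011110100101100000001→0 (0)
108  0111101001011000000010→0 (1)
109  1111010010110000000101→1 (0)
110  1110100101100000001010→1 (0)
111  1101001011000000010100→1 (0)
112  1010010110000000101000→1 (1)
113  0100101100000001010001→0 (1)
114  1001011000000010100011→1 (1)
115  0010110000000101000111→0 (0)
116  0101100000001010001110→0 (1)
117  1011000000010100011101→1 (1)
118  0110000000101000111011→0 (1)
119  1100000001010001110111→1 (0)
120  1000000010100011101110→1 (1)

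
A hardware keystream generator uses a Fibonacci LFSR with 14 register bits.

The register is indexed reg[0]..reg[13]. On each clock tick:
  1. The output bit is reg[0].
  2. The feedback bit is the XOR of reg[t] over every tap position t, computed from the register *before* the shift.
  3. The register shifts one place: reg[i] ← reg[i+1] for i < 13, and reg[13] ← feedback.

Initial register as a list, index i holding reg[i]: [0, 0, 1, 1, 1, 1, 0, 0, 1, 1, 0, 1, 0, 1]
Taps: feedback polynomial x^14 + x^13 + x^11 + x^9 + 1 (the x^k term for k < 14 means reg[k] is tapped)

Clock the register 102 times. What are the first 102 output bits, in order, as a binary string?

step | reg (before) | out | fb
   0 | 00111100110101 | 0 | 1
   1 | 01111001101011 | 0 | 1
   2 | 11110011010111 | 1 | 0
   3 | 11100110101110 | 1 | 0
   4 | 11001101011100 | 1 | 1
   5 | 10011010111001 | 1 | 1
   6 | 00110101110011 | 0 | 0
   7 | 01101011100110 | 0 | 1
   8 | 11010111001101 | 1 | 1
   9 | 10101110011011 | 1 | 1
  10 | 01011100110111 | 0 | 1
  11 | 10111001101111 | 1 | 1
  12 | 01110011011111 | 0 | 1
  13 | 11100110111111 | 1 | 0
  14 | 11001101111110 | 1 | 1
  15 | 10011011111101 | 1 | 0
  16 | 00110111111010 | 0 | 1
  17 | 01101111110101 | 0 | 1
  18 | 11011111101011 | 1 | 0
  19 | 10111111010110 | 1 | 1
  20 | 01111110101101 | 0 | 0
  21 | 11111101011010 | 1 | 0
  22 | 11111010110100 | 1 | 1
  23 | 11110101101001 | 1 | 0
  24 | 11101011010010 | 1 | 0
  25 | 11010110100100 | 1 | 0
  26 | 10101101001000 | 1 | 1
  27 | 01011010010001 | 0 | 0
  28 | 10110100100010 | 1 | 1
  29 | 01101001000101 | 0 | 0
  30 | 11010010001010 | 1 | 1
  31 | 10100100010101 | 1 | 0
  32 | 01001000101010 | 0 | 0
  33 | 10010001010100 | 1 | 1
  34 | 00100010101001 | 0 | 1
  35 | 01000101010011 | 0 | 0
  36 | 10001010100110 | 1 | 0
  37 | 00010101001100 | 0 | 1
  38 | 00101010011001 | 0 | 0
  39 | 01010100110010 | 0 | 1
  40 | 10101001100101 | 1 | 1
  41 | 01010011001011 | 0 | 1
  42 | 10100110010111 | 1 | 0
  43 | 01001100101110 | 0 | 1
  44 | 10011001011101 | 1 | 0
  45 | 00110010111010 | 0 | 1
  46 | 01100101110101 | 0 | 1
  47 | 11001011101011 | 1 | 0
  48 | 10010111010110 | 1 | 1
  49 | 00101110101101 | 0 | 0
  50 | 01011101011010 | 0 | 1
  51 | 10111010110101 | 1 | 0
  52 | 01110101101010 | 0 | 0
  53 | 11101011010100 | 1 | 1
  54 | 11010110101001 | 1 | 0
  55 | 10101101010010 | 1 | 0
  56 | 01011010100100 | 0 | 1
  57 | 10110101001001 | 1 | 0
  58 | 01101010010010 | 0 | 1
  59 | 11010100100101 | 1 | 1
  60 | 10101001001011 | 1 | 0
  61 | 01010010010110 | 0 | 0
  62 | 10100100101100 | 1 | 0
  63 | 01001001011000 | 0 | 1
  64 | 10010010110001 | 1 | 1
  65 | 00100101100011 | 0 | 1
  66 | 01001011000111 | 0 | 0
  67 | 10010110001110 | 1 | 0
  68 | 00101100011100 | 0 | 0
  69 | 01011000111000 | 0 | 1
  70 | 10110001110001 | 1 | 1
  71 | 01100011100011 | 0 | 1
  72 | 11000111000111 | 1 | 1
  73 | 10001110001111 | 1 | 1
  74 | 00011100011111 | 0 | 1
  75 | 00111000111111 | 0 | 1
  76 | 01110001111111 | 0 | 1
  77 | 11100011111111 | 1 | 0
  78 | 11000111111110 | 1 | 1
  79 | 10001111111101 | 1 | 0
  80 | 00011111111010 | 0 | 1
  81 | 00111111110101 | 0 | 1
  82 | 01111111101011 | 0 | 1
  83 | 11111111010111 | 1 | 0
  84 | 11111110101110 | 1 | 0
  85 | 11111101011100 | 1 | 1
  86 | 11111010111001 | 1 | 1
  87 | 11110101110011 | 1 | 1
  88 | 11101011100111 | 1 | 1
  89 | 11010111001111 | 1 | 1
  90 | 10101110011111 | 1 | 0
  91 | 01011100111110 | 0 | 0
  92 | 10111001111100 | 1 | 1
  93 | 01110011111001 | 0 | 0
  94 | 11100111110010 | 1 | 0
  95 | 11001111100100 | 1 | 0
  96 | 10011111001000 | 1 | 1
  97 | 00111110010001 | 0 | 0
  98 | 01111100100010 | 0 | 0
  99 | 11111001000100 | 1 | 0
 100 | 11110010001000 | 1 | 1
 101 | 11100100010001 | 1 | 1

001111001101011100110111111010110100100010101001100101110101101010010010110001110001111111101011100111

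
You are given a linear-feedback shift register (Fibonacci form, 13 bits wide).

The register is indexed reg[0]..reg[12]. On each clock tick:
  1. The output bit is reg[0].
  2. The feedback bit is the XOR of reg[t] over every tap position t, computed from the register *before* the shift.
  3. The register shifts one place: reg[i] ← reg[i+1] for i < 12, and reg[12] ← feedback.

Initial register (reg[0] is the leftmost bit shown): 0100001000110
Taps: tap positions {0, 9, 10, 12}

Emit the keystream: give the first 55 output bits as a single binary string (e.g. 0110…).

tick  register→output (feedback)
  0  0100001000110→0 (1)
  1  1000010001101→1 (0)
  2  0000100011010→0 (1)
  3  0001000110101→0 (0)
  4  0010001101010→0 (1)
  5  0100011010101→0 (0)
  6  1000110101010→1 (0)
  7  0001101010100→0 (1)
  8  0011010101001→0 (0)
  9  0110101010010→0 (0)
 10  1101010100100→1 (0)
 11  1010101001000→1 (0)
 12  0101010010000→0 (0)
 13  1010100100000→1 (1)
 14  0101001000001→0 (1)
 15  1010010000011→1 (0)
 16  0100100000110→0 (1)
 17  1001000001101→1 (0)
 18  0010000011010→0 (1)
 19  0100000110101→0 (0)
 20  1000001101010→1 (0)
 21  0000011010100→0 (1)
 22  0000110101001→0 (0)
 23  0001101010010→0 (0)
 24  0011010100100→0 (1)
 25  0110101001001→0 (0)
 26  1101010010010→1 (1)
 27  1010100100101→1 (1)
 28  0101001001011→0 (0)
 29  1010010010110→1 (0)
 30  0100100101100→0 (0)
 31  1001001011000→1 (0)
 32  0010010110000→0 (0)
 33  0100101100000→0 (0)
 34  1001011000000→1 (1)
 35  0010110000001→0 (1)
 36  0101100000011→0 (1)
 37  1011000000111→1 (1)
 38  0110000001111→0 (1)
 39  1100000011111→1 (0)
 40  1000000111110→1 (1)
 41  0000001111101→0 (1)
 42  0000011111011→0 (0)
 43  0000111110110→0 (1)
 44  0001111101101→0 (1)
 45  0011111011011→0 (0)
 46  0111110110110→0 (1)
 47  1111101101101→1 (0)
 48  1111011011010→1 (0)
 49  1110110110100→1 (0)
 50  1101101101000→1 (0)
 51  1011011010000→1 (1)
 52  0110110100001→0 (1)
 53  1101101000011→1 (0)
 54  1011010000110→1 (0)

0100001000110101010010000011010100100101100000011111011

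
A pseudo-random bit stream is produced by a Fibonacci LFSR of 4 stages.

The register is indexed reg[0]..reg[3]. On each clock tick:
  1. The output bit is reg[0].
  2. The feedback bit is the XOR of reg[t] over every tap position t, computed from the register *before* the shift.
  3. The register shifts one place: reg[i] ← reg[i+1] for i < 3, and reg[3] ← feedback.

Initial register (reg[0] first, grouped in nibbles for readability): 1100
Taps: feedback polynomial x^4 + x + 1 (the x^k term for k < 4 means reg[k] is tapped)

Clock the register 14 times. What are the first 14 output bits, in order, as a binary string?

step | reg (before) | out | fb
   0 | 1100 | 1 | 0
   1 | 1000 | 1 | 1
   2 | 0001 | 0 | 0
   3 | 0010 | 0 | 0
   4 | 0100 | 0 | 1
   5 | 1001 | 1 | 1
   6 | 0011 | 0 | 0
   7 | 0110 | 0 | 1
   8 | 1101 | 1 | 0
   9 | 1010 | 1 | 1
  10 | 0101 | 0 | 1
  11 | 1011 | 1 | 1
  12 | 0111 | 0 | 1
  13 | 1111 | 1 | 0

11000100110101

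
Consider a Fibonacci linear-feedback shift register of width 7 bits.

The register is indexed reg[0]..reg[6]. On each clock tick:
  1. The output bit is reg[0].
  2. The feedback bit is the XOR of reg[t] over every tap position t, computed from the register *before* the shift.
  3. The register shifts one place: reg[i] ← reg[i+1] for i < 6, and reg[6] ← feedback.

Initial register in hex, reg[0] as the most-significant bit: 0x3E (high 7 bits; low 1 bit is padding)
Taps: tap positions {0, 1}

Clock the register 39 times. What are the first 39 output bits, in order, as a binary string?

001111101000011100010010011011010110111

tick  register→output (feedback)
  0  0011111→0 (0)
  1  0111110→0 (1)
  2  1111101→1 (0)
  3  1111010→1 (0)
  4  1110100→1 (0)
  5  1101000→1 (0)
  6  1010000→1 (1)
  7  0100001→0 (1)
  8  1000011→1 (1)
  9  0000111→0 (0)
 10  0001110→0 (0)
 11  0011100→0 (0)
 12  0111000→0 (1)
 13  1110001→1 (0)
 14  1100010→1 (0)
 15  1000100→1 (1)
 16  0001001→0 (0)
 17  0010010→0 (0)
 18  0100100→0 (1)
 19  1001001→1 (1)
 20  0010011→0 (0)
 21  0100110→0 (1)
 22  1001101→1 (1)
 23  0011011→0 (0)
 24  0110110→0 (1)
 25  1101101→1 (0)
 26  1011010→1 (1)
 27  0110101→0 (1)
 28  1101011→1 (0)
 29  1010110→1 (1)
 30  0101101→0 (1)
 31  1011011→1 (1)
 32  0110111→0 (1)
 33  1101111→1 (0)
 34  1011110→1 (1)
 35  0111101→0 (1)
 36  1111011→1 (0)
 37  1110110→1 (0)
 38  1101100→1 (0)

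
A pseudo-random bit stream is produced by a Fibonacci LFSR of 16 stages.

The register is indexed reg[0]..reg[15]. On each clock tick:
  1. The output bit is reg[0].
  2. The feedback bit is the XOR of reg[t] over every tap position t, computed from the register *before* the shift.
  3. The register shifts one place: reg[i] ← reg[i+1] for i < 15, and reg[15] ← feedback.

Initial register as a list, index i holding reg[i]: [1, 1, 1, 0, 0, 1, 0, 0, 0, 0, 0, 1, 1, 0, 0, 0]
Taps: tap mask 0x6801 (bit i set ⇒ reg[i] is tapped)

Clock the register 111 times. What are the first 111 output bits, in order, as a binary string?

tick  register→output (feedback)
  0  1110010000011000→1 (0)
  1  1100100000110000→1 (0)
  2  1001000001100000→1 (1)
  3  0010000011000001→0 (0)
  4  0100000110000010→0 (1)
  5  1000001100000101→1 (0)
  6  0000011000001010→0 (1)
  7  0000110000010101→0 (0)
  8  0001100000101010→0 (1)
  9  0011000001010101→0 (0)
 10  0110000010101010→0 (1)
 11  1100000101010101→1 (1)
 12  1000001010101011→1 (0)
 13  0000010101010110→0 (1)
 14  0000101010101101→0 (1)
 15  0001010101011011→0 (0)
 16  0010101010110110→0 (1)
 17  0101010101101101→0 (1)
 18  1010101011011011→1 (1)
 19  0101010110110111→0 (1)
 20  1010101101101111→1 (1)
 21  0101011011011111→0 (1)
 22  1010110110111111→1 (0)
 23  0101101101111110→0 (1)
 24  1011011011111101→1 (1)
 25  0110110111111011→0 (0)
 26  1101101111110110→1 (0)
 27  1011011111101100→1 (0)
 28  0110111111011000→0 (1)
 29  1101111110110001→1 (0)
 30  1011111101100010→1 (0)
 31  0111111011000100→0 (1)
 32  1111110110001001→1 (1)
 33  1111101100010011→1 (1)
 34  1111011000100111→1 (1)
 35  1110110001001111→1 (1)
 36  1101100010011111→1 (0)
 37  1011000100111110→1 (0)
 38  0110001001111100→0 (0)
 39  1100010011111000→1 (0)
 40  1000100111110000→1 (0)
 41  0001001111100000→0 (0)
 42  0010011111000000→0 (0)
 43  0100111110000000→0 (0)
 44  1001111100000000→1 (1)
 45  0011111000000001→0 (0)
 46  0111110000000010→0 (1)
 47  1111100000000101→1 (0)
 48  1111000000001010→1 (0)
 49  1110000000010100→1 (1)
 50  1100000000101001→1 (1)
 51  1000000001010011→1 (1)
 52  0000000010100111→0 (0)
 53  0000000101001110→0 (0)
 54  0000001010011100→0 (0)
 55  0000010100111000→0 (1)
 56  0000101001110001→0 (1)
 57  0001010011100011→0 (1)
 58  0010100111000111→0 (0)
 59  0101001110001110→0 (0)
 60  1010011100011100→1 (1)
 61  0100111000111001→0 (1)
 62  1001110001110011→1 (1)
 63  0011100011100111→0 (0)
 64  0111000111001110→0 (0)
 65  1110001110011100→1 (1)
 66  1100011100111001→1 (0)
 67  1000111001110010→1 (1)
 68  0001110011100101→0 (1)
 69  0011100111001011→0 (1)
 70  0111001110010111→0 (1)
 71  1110011100101111→1 (1)
 72  1100111001011111→1 (0)
 73  1001110010111110→1 (0)
 74  0011100101111100→0 (0)
 75  0111001011111000→0 (1)
 76  1110010111110001→1 (0)
 77  1100101111100010→1 (0)
 78  1001011111000100→1 (0)
 79  0010111110001000→0 (0)
 80  0101111100010000→0 (1)
 81  1011111000100001→1 (1)
 82  0111110001000011→0 (1)
 83  1111100010000111→1 (1)
 84  1111000100001111→1 (1)
 85  1110001000011111→1 (0)
 86  1100010000111110→1 (0)
 87  1000100001111100→1 (1)
 88  0001000011111001→0 (1)
 89  0010000111110011→0 (0)
 90  0100001111100110→0 (0)
 91  1000011111001100→1 (0)
 92  0000111110011000→0 (1)
 93  0001111100110001→0 (1)
 94  0011111001100011→0 (1)
 95  0111110011000111→0 (0)
 96  1111100110001110→1 (1)
 97  1111001100011101→1 (1)
 98  1110011000111011→1 (1)
 99  1100110001110111→1 (0)
100  1001100011101110→1 (1)
101  0011000111011101→0 (0)
102  0110001110111010→0 (0)
103  1100011101110100→1 (1)
104  1000111011101001→1 (1)
105  0001110111010011→0 (0)
106  0011101110100110→0 (0)
107  0111011101001100→0 (1)
108  1110111010011001→1 (0)
109  1101110100110010→1 (1)
110  1011101001100101→1 (0)

111001000001100000101010101101101111110110001001111100000000101001110001110011100101111100010000111110011000111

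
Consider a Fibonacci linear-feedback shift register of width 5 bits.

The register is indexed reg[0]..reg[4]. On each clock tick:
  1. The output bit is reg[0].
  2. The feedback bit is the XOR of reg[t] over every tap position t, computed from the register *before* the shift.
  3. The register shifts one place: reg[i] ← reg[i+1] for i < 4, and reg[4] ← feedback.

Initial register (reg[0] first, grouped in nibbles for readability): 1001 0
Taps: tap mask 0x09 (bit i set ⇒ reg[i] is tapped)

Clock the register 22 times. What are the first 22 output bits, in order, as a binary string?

step | reg (before) | out | fb
   0 | 10010 | 1 | 0
   1 | 00100 | 0 | 0
   2 | 01000 | 0 | 0
   3 | 10000 | 1 | 1
   4 | 00001 | 0 | 0
   5 | 00010 | 0 | 1
   6 | 00101 | 0 | 0
   7 | 01010 | 0 | 1
   8 | 10101 | 1 | 1
   9 | 01011 | 0 | 1
  10 | 10111 | 1 | 0
  11 | 01110 | 0 | 1
  12 | 11101 | 1 | 1
  13 | 11011 | 1 | 0
  14 | 10110 | 1 | 0
  15 | 01100 | 0 | 0
  16 | 11000 | 1 | 1
  17 | 10001 | 1 | 1
  18 | 00011 | 0 | 1
  19 | 00111 | 0 | 1
  20 | 01111 | 0 | 1
  21 | 11111 | 1 | 0

1001000010101110110001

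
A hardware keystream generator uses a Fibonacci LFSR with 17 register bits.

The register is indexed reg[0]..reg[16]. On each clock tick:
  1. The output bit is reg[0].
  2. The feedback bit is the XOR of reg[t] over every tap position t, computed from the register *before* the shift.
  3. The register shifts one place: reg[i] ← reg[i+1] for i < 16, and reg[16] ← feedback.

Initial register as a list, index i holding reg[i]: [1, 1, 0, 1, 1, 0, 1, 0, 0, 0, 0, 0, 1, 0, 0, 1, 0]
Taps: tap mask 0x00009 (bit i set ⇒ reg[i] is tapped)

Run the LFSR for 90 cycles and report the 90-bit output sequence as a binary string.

k : reg_k → out_k, fb_k
0: 11011010000010010 → 1, fb=0
1: 10110100000100100 → 1, fb=0
2: 01101000001001000 → 0, fb=0
3: 11010000010010000 → 1, fb=0
4: 10100000100100000 → 1, fb=1
5: 01000001001000001 → 0, fb=0
6: 10000010010000010 → 1, fb=1
7: 00000100100000101 → 0, fb=0
8: 00001001000001010 → 0, fb=0
9: 00010010000010100 → 0, fb=1
10: 00100100000101001 → 0, fb=0
11: 01001000001010010 → 0, fb=0
12: 10010000010100100 → 1, fb=0
13: 00100000101001000 → 0, fb=0
14: 01000001010010000 → 0, fb=0
15: 10000010100100000 → 1, fb=1
16: 00000101001000001 → 0, fb=0
17: 00001010010000010 → 0, fb=0
18: 00010100100000100 → 0, fb=1
19: 00101001000001001 → 0, fb=0
20: 01010010000010010 → 0, fb=1
21: 10100100000100101 → 1, fb=1
22: 01001000001001011 → 0, fb=0
23: 10010000010010110 → 1, fb=0
24: 00100000100101100 → 0, fb=0
25: 01000001001011000 → 0, fb=0
26: 10000010010110000 → 1, fb=1
27: 00000100101100001 → 0, fb=0
28: 00001001011000010 → 0, fb=0
29: 00010010110000100 → 0, fb=1
30: 00100101100001001 → 0, fb=0
31: 01001011000010010 → 0, fb=0
32: 10010110000100100 → 1, fb=0
33: 00101100001001000 → 0, fb=0
34: 01011000010010000 → 0, fb=1
35: 10110000100100001 → 1, fb=0
36: 01100001001000010 → 0, fb=0
37: 11000010010000100 → 1, fb=1
38: 10000100100001001 → 1, fb=1
39: 00001001000010011 → 0, fb=0
40: 00010010000100110 → 0, fb=1
41: 00100100001001101 → 0, fb=0
42: 01001000010011010 → 0, fb=0
43: 10010000100110100 → 1, fb=0
44: 00100001001101000 → 0, fb=0
45: 01000010011010000 → 0, fb=0
46: 10000100110100000 → 1, fb=1
47: 00001001101000001 → 0, fb=0
48: 00010011010000010 → 0, fb=1
49: 00100110100000101 → 0, fb=0
50: 01001101000001010 → 0, fb=0
51: 10011010000010100 → 1, fb=0
52: 00110100000101000 → 0, fb=1
53: 01101000001010001 → 0, fb=0
54: 11010000010100010 → 1, fb=0
55: 10100000101000100 → 1, fb=1
56: 01000001010001001 → 0, fb=0
57: 10000010100010010 → 1, fb=1
58: 00000101000100101 → 0, fb=0
59: 00001010001001010 → 0, fb=0
60: 00010100010010100 → 0, fb=1
61: 00101000100101001 → 0, fb=0
62: 01010001001010010 → 0, fb=1
63: 10100010010100101 → 1, fb=1
64: 01000100101001011 → 0, fb=0
65: 10001001010010110 → 1, fb=1
66: 00010010100101101 → 0, fb=1
67: 00100101001011011 → 0, fb=0
68: 01001010010110110 → 0, fb=0
69: 10010100101101100 → 1, fb=0
70: 00101001011011000 → 0, fb=0
71: 01010010110110000 → 0, fb=1
72: 10100101101100001 → 1, fb=1
73: 01001011011000011 → 0, fb=0
74: 10010110110000110 → 1, fb=0
75: 00101101100001100 → 0, fb=0
76: 01011011000011000 → 0, fb=1
77: 10110110000110001 → 1, fb=0
78: 01101100001100010 → 0, fb=0
79: 11011000011000100 → 1, fb=0
80: 10110000110001000 → 1, fb=0
81: 01100001100010000 → 0, fb=0
82: 11000011000100000 → 1, fb=1
83: 10000110001000001 → 1, fb=1
84: 00001100010000011 → 0, fb=0
85: 00011000100000110 → 0, fb=1
86: 00110001000001101 → 0, fb=1
87: 01100010000011011 → 0, fb=0
88: 11000100000110110 → 1, fb=1
89: 10001000001101101 → 1, fb=1

110110100000100100000101001000001001011000010010000100110100000101000100101001011011000011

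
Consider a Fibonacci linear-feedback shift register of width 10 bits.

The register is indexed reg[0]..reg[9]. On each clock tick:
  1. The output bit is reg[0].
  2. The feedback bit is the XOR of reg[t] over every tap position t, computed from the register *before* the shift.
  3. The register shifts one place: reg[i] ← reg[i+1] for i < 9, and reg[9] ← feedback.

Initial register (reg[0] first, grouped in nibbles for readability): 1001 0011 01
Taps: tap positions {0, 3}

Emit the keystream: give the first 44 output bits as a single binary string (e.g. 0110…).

10010011010000100101010000111101011101011011

tick  register→output (feedback)
  0  1001001101→1 (0)
  1  0010011010→0 (0)
  2  0100110100→0 (0)
  3  1001101000→1 (0)
  4  0011010000→0 (1)
  5  0110100001→0 (0)
  6  1101000010→1 (0)
  7  1010000100→1 (1)
  8  0100001001→0 (0)
  9  1000010010→1 (1)
 10  0000100101→0 (0)
 11  0001001010→0 (1)
 12  0010010101→0 (0)
 13  0100101010→0 (0)
 14  1001010100→1 (0)
 15  0010101000→0 (0)
 16  0101010000→0 (1)
 17  1010100001→1 (1)
 18  0101000011→0 (1)
 19  1010000111→1 (1)
 20  0100001111→0 (0)
 21  1000011110→1 (1)
 22  0000111101→0 (0)
 23  0001111010→0 (1)
 24  0011110101→0 (1)
 25  0111101011→0 (1)
 26  1111010111→1 (0)
 27  1110101110→1 (1)
 28  1101011101→1 (0)
 29  1010111010→1 (1)
 30  0101110101→0 (1)
 31  1011101011→1 (0)
 32  0111010110→0 (1)
 33  1110101101→1 (1)
 34  1101011011→1 (0)
 35  1010110110→1 (1)
 36  0101101101→0 (1)
 37  1011011011→1 (0)
 38  0110110110→0 (0)
 39  1101101100→1 (0)
 40  1011011000→1 (0)
 41  0110110000→0 (0)
 42  1101100000→1 (0)
 43  1011000000→1 (0)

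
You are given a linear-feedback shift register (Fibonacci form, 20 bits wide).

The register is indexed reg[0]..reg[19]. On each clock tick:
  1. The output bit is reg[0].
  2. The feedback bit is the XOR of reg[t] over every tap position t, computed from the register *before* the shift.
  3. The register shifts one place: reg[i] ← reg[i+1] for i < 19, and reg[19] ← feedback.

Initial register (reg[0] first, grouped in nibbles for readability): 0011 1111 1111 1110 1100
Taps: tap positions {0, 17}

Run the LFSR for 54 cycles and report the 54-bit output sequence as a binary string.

001111111111111011001010101010101011101111010000101111

step | reg (before) | out | fb
   0 | 00111111111111101100 | 0 | 1
   1 | 01111111111111011001 | 0 | 0
   2 | 11111111111110110010 | 1 | 1
   3 | 11111111111101100101 | 1 | 0
   4 | 11111111111011001010 | 1 | 1
   5 | 11111111110110010101 | 1 | 0
   6 | 11111111101100101010 | 1 | 1
   7 | 11111111011001010101 | 1 | 0
   8 | 11111110110010101010 | 1 | 1
   9 | 11111101100101010101 | 1 | 0
  10 | 11111011001010101010 | 1 | 1
  11 | 11110110010101010101 | 1 | 0
  12 | 11101100101010101010 | 1 | 1
  13 | 11011001010101010101 | 1 | 0
  14 | 10110010101010101010 | 1 | 1
  15 | 01100101010101010101 | 0 | 1
  16 | 11001010101010101011 | 1 | 1
  17 | 10010101010101010111 | 1 | 0
  18 | 00101010101010101110 | 0 | 1
  19 | 01010101010101011101 | 0 | 1
  20 | 10101010101010111011 | 1 | 1
  21 | 01010101010101110111 | 0 | 1
  22 | 10101010101011101111 | 1 | 0
  23 | 01010101010111011110 | 0 | 1
  24 | 10101010101110111101 | 1 | 0
  25 | 01010101011101111010 | 0 | 0
  26 | 10101010111011110100 | 1 | 0
  27 | 01010101110111101000 | 0 | 0
  28 | 10101011101111010000 | 1 | 1
  29 | 01010111011110100001 | 0 | 0
  30 | 10101110111101000010 | 1 | 1
  31 | 01011101111010000101 | 0 | 1
  32 | 10111011110100001011 | 1 | 1
  33 | 01110111101000010111 | 0 | 1
  34 | 11101111010000101111 | 1 | 0
  35 | 11011110100001011110 | 1 | 0
  36 | 10111101000010111100 | 1 | 0
  37 | 01111010000101111000 | 0 | 0
  38 | 11110100001011110000 | 1 | 1
  39 | 11101000010111100001 | 1 | 1
  40 | 11010000101111000011 | 1 | 1
  41 | 10100001011110000111 | 1 | 0
  42 | 01000010111100001110 | 0 | 1
  43 | 10000101111000011101 | 1 | 0
  44 | 00001011110000111010 | 0 | 0
  45 | 00010111100001110100 | 0 | 1
  46 | 00101111000011101001 | 0 | 0
  47 | 01011110000111010010 | 0 | 0
  48 | 10111100001110100100 | 1 | 0
  49 | 01111000011101001000 | 0 | 0
  50 | 11110000111010010000 | 1 | 1
  51 | 11100001110100100001 | 1 | 1
  52 | 11000011101001000011 | 1 | 1
  53 | 10000111010010000111 | 1 | 0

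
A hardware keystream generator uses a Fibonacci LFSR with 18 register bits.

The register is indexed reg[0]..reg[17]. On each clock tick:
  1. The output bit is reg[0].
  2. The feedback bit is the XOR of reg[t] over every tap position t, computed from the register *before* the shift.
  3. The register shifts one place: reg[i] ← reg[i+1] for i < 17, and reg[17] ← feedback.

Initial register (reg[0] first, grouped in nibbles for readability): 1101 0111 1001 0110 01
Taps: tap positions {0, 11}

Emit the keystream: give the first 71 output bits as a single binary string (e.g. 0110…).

tick  register→output (feedback)
  0  110101111001011001→1 (0)
  1  101011110010110010→1 (1)
  2  010111100101100101→0 (1)
  3  101111001011001011→1 (0)
  4  011110010110010110→0 (0)
  5  111100101100101100→1 (1)
  6  111001011001011001→1 (0)
  7  110010110010110010→1 (1)
  8  100101100101100101→1 (0)
  9  001011001011001010→0 (1)
 10  010110010110010101→0 (0)
 11  101100101100101010→1 (1)
 12  011001011001010101→0 (1)
 13  110010110010101011→1 (1)
 14  100101100101010111→1 (0)
 15  001011001010101110→0 (0)
 16  010110010101011100→0 (1)
 17  101100101010111001→1 (1)
 18  011001010101110011→0 (1)
 19  110010101011100111→1 (0)
 20  100101010111001110→1 (0)
 21  001010101110011100→0 (0)
 22  010101011100111000→0 (0)
 23  101010111001110000→1 (0)
 24  010101110011100000→0 (1)
 25  101011100111000001→1 (0)
 26  010111001110000010→0 (0)
 27  101110011100000100→1 (1)
 28  011100111000001001→0 (0)
 29  111001110000010010→1 (1)
 30  110011100000100101→1 (1)
 31  100111000001001011→1 (0)
 32  001110000010010110→0 (0)
 33  011100000100101100→0 (0)
 34  111000001001011000→1 (0)
 35  110000010010110000→1 (1)
 36  100000100101100001→1 (0)
 37  000001001011000010→0 (1)
 38  000010010110000101→0 (0)
 39  000100101100001010→0 (0)
 40  001001011000010100→0 (0)
 41  010010110000101000→0 (0)
 42  100101100001010000→1 (0)
 43  001011000010100000→0 (0)
 44  010110000101000000→0 (1)
 45  101100001010000001→1 (1)
 46  011000010100000011→0 (0)
 47  110000101000000110→1 (1)
 48  100001010000001101→1 (1)
 49  000010100000011011→0 (0)
 50  000101000000110110→0 (0)
 51  001010000001101100→0 (1)
 52  010100000011011001→0 (1)
 53  101000000110110011→1 (1)
 54  010000001101100111→0 (1)
 55  100000011011001111→1 (0)
 56  000000110110011110→0 (0)
 57  000001101100111100→0 (0)
 58  000011011001111000→0 (1)
 59  000110110011110001→0 (1)
 60  001101100111100011→0 (1)
 61  011011001111000111→0 (1)
 62  110110011110001111→1 (1)
 63  101100111100011111→1 (1)
 64  011001111000111111→0 (0)
 65  110011110001111110→1 (0)
 66  100111100011111100→1 (0)
 67  001111000111111000→0 (1)
 68  011110001111110001→0 (1)
 69  111100011111100011→1 (0)
 70  111000111111000110→1 (0)

11010111100101100101100101010111001110000010010110000101000000110110011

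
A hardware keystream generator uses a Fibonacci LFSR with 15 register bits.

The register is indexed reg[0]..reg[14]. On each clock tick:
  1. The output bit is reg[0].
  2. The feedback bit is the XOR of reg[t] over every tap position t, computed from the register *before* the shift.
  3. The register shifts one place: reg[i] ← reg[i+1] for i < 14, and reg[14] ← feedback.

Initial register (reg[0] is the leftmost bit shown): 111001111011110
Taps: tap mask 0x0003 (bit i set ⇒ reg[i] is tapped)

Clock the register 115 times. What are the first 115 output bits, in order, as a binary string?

tick  register→output (feedback)
  0  111001111011110→1 (0)
  1  110011110111100→1 (0)
  2  100111101111000→1 (1)
  3  001111011110001→0 (0)
  4  011110111100010→0 (1)
  5  111101111000101→1 (0)
  6  111011110001010→1 (0)
  7  110111100010100→1 (0)
  8  101111000101000→1 (1)
  9  011110001010001→0 (1)
 10  111100010100011→1 (0)
 11  111000101000110→1 (0)
 12  110001010001100→1 (0)
 13  100010100011000→1 (1)
 14  000101000110001→0 (0)
 15  001010001100010→0 (0)
 16  010100011000100→0 (1)
 17  101000110001001→1 (1)
 18  010001100010011→0 (1)
 19  100011000100111→1 (1)
 20  000110001001111→0 (0)
 21  001100010011110→0 (0)
 22  011000100111100→0 (1)
 23  110001001111001→1 (0)
 24  100010011110010→1 (1)
 25  000100111100101→0 (0)
 26  001001111001010→0 (0)
 27  010011110010100→0 (1)
 28  100111100101001→1 (1)
 29  001111001010011→0 (0)
 30  011110010100110→0 (1)
 31  111100101001101→1 (0)
 32  111001010011010→1 (0)
 33  110010100110100→1 (0)
 34  100101001101000→1 (1)
 35  001010011010001→0 (0)
 36  010100110100010→0 (1)
 37  101001101000101→1 (1)
 38  010011010001011→0 (1)
 39  100110100010111→1 (1)
 40  001101000101111→0 (0)
 41  011010001011110→0 (1)
 42  110100010111101→1 (0)
 43  101000101111010→1 (1)
 44  010001011110101→0 (1)
 45  100010111101011→1 (1)
 46  000101111010111→0 (0)
 47  001011110101110→0 (0)
 48  010111101011100→0 (1)
 49  101111010111001→1 (1)
 50  011110101110011→0 (1)
 51  111101011100111→1 (0)
 52  111010111001110→1 (0)
 53  110101110011100→1 (0)
 54  101011100111000→1 (1)
 55  010111001110001→0 (1)
 56  101110011100011→1 (1)
 57  011100111000111→0 (1)
 58  111001110001111→1 (0)
 59  110011100011110→1 (0)
 60  100111000111100→1 (1)
 61  001110001111001→0 (0)
 62  011100011110010→0 (1)
 63  111000111100101→1 (0)
 64  110001111001010→1 (0)
 65  100011110010100→1 (1)
 66  000111100101001→0 (0)
 67  001111001010010→0 (0)
 68  011110010100100→0 (1)
 69  111100101001001→1 (0)
 70  111001010010010→1 (0)
 71  110010100100100→1 (0)
 72  100101001001000→1 (1)
 73  001010010010001→0 (0)
 74  010100100100010→0 (1)
 75  101001001000101→1 (1)
 76  010010010001011→0 (1)
 77  100100100010111→1 (1)
 78  001001000101111→0 (0)
 79  010010001011110→0 (1)
 80  100100010111101→1 (1)
 81  001000101111011→0 (0)
 82  010001011110110→0 (1)
 83  100010111101101→1 (1)
 84  000101111011011→0 (0)
 85  001011110110110→0 (0)
 86  010111101101100→0 (1)
 87  101111011011001→1 (1)
 88  011110110110011→0 (1)
 89  111101101100111→1 (0)
 90  111011011001110→1 (0)
 91  110110110011100→1 (0)
 92  101101100111000→1 (1)
 93  011011001110001→0 (1)
 94  110110011100011→1 (0)
 95  101100111000110→1 (1)
 96  011001110001101→0 (1)
 97  110011100011011→1 (0)
 98  100111000110110→1 (1)
 99  001110001101101→0 (0)
100  011100011011010→0 (1)
101  111000110110101→1 (0)
102  110001101101010→1 (0)
103  100011011010100→1 (1)
104  000110110101001→0 (0)
105  001101101010010→0 (0)
106  011011010100100→0 (1)
107  110110101001001→1 (0)
108  101101010010010→1 (1)
109  011010100100101→0 (1)
110  110101001001011→1 (0)
111  101010010010110→1 (1)
112  010100100101101→0 (1)
113  101001001011011→1 (1)
114  010010010110111→0 (1)

1110011110111100010100011000100111100101001101000101111010111001110001111001010010010001011110110110011100011011010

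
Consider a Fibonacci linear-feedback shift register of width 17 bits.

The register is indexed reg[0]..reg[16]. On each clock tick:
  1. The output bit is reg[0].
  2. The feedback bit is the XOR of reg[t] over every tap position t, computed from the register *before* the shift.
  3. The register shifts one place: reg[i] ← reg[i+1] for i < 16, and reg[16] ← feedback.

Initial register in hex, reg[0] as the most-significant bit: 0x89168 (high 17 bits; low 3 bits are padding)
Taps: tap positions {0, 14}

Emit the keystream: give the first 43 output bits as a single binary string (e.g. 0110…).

step | reg (before) | out | fb
   0 | 10001001000101101 | 1 | 0
   1 | 00010010001011010 | 0 | 0
   2 | 00100100010110100 | 0 | 1
   3 | 01001000101101001 | 0 | 0
   4 | 10010001011010010 | 1 | 1
   5 | 00100010110100101 | 0 | 1
   6 | 01000101101001011 | 0 | 0
   7 | 10001011010010110 | 1 | 0
   8 | 00010110100101100 | 0 | 1
   9 | 00101101001011001 | 0 | 0
  10 | 01011010010110010 | 0 | 0
  11 | 10110100101100100 | 1 | 0
  12 | 01101001011001000 | 0 | 0
  13 | 11010010110010000 | 1 | 1
  14 | 10100101100100001 | 1 | 1
  15 | 01001011001000011 | 0 | 0
  16 | 10010110010000110 | 1 | 0
  17 | 00101100100001100 | 0 | 1
  18 | 01011001000011001 | 0 | 0
  19 | 10110010000110010 | 1 | 1
  20 | 01100100001100101 | 0 | 1
  21 | 11001000011001011 | 1 | 1
  22 | 10010000110010111 | 1 | 0
  23 | 00100001100101110 | 0 | 1
  24 | 01000011001011101 | 0 | 1
  25 | 10000110010111011 | 1 | 1
  26 | 00001100101110111 | 0 | 1
  27 | 00011001011101111 | 0 | 1
  28 | 00110010111011111 | 0 | 1
  29 | 01100101110111111 | 0 | 1
  30 | 11001011101111111 | 1 | 0
  31 | 10010111011111110 | 1 | 0
  32 | 00101110111111100 | 0 | 1
  33 | 01011101111111001 | 0 | 0
  34 | 10111011111110010 | 1 | 1
  35 | 01110111111100101 | 0 | 1
  36 | 11101111111001011 | 1 | 1
  37 | 11011111110010111 | 1 | 0
  38 | 10111111100101110 | 1 | 0
  39 | 01111111001011100 | 0 | 1
  40 | 11111110010111001 | 1 | 1
  41 | 11111100101110011 | 1 | 1
  42 | 11111001011100111 | 1 | 0

1000100100010110100101100100001100101110111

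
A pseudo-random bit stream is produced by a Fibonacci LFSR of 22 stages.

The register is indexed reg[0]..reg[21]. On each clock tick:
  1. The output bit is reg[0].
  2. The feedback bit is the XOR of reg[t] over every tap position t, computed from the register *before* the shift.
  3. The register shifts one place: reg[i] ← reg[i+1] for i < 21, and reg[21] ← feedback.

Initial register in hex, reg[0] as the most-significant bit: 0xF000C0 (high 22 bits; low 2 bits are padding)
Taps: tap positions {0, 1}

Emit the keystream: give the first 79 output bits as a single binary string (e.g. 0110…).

tick  register→output (feedback)
  0  1111000000000000110000→1 (0)
  1  1110000000000001100000→1 (0)
  2  1100000000000011000000→1 (0)
  3  1000000000000110000000→1 (1)
  4  0000000000001100000001→0 (0)
  5  0000000000011000000010→0 (0)
  6  0000000000110000000100→0 (0)
  7  0000000001100000001000→0 (0)
  8  0000000011000000010000→0 (0)
  9  0000000110000000100000→0 (0)
 10  0000001100000001000000→0 (0)
 11  0000011000000010000000→0 (0)
 12  0000110000000100000000→0 (0)
 13  0001100000001000000000→0 (0)
 14  0011000000010000000000→0 (0)
 15  0110000000100000000000→0 (1)
 16  1100000001000000000001→1 (0)
 17  1000000010000000000010→1 (1)
 18  0000000100000000000101→0 (0)
 19  0000001000000000001010→0 (0)
 20  0000010000000000010100→0 (0)
 21  0000100000000000101000→0 (0)
 22  0001000000000001010000→0 (0)
 23  0010000000000010100000→0 (0)
 24  0100000000000101000000→0 (1)
 25  1000000000001010000001→1 (1)
 26  0000000000010100000011→0 (0)
 27  0000000000101000000110→0 (0)
 28  0000000001010000001100→0 (0)
 29  0000000010100000011000→0 (0)
 30  0000000101000000110000→0 (0)
 31  0000001010000001100000→0 (0)
 32  0000010100000011000000→0 (0)
 33  0000101000000110000000→0 (0)
 34  0001010000001100000000→0 (0)
 35  0010100000011000000000→0 (0)
 36  0101000000110000000000→0 (1)
 37  1010000001100000000001→1 (1)
 38  0100000011000000000011→0 (1)
 39  1000000110000000000111→1 (1)
 40  0000001100000000001111→0 (0)
 41  0000011000000000011110→0 (0)
 42  0000110000000000111100→0 (0)
 43  0001100000000001111000→0 (0)
 44  0011000000000011110000→0 (0)
 45  0110000000000111100000→0 (1)
 46  1100000000001111000001→1 (0)
 47  1000000000011110000010→1 (1)
 48  0000000000111100000101→0 (0)
 49  0000000001111000001010→0 (0)
 50  0000000011110000010100→0 (0)
 51  0000000111100000101000→0 (0)
 52  0000001111000001010000→0 (0)
 53  0000011110000010100000→0 (0)
 54  0000111100000101000000→0 (0)
 55  0001111000001010000000→0 (0)
 56  0011110000010100000000→0 (0)
 57  0111100000101000000000→0 (1)
 58  1111000001010000000001→1 (0)
 59  1110000010100000000010→1 (0)
 60  1100000101000000000100→1 (0)
 61  1000001010000000001000→1 (1)
 62  0000010100000000010001→0 (0)
 63  0000101000000000100010→0 (0)
 64  0001010000000001000100→0 (0)
 65  0010100000000010001000→0 (0)
 66  0101000000000100010000→0 (1)
 67  1010000000001000100001→1 (1)
 68  0100000000010001000011→0 (1)
 69  1000000000100010000111→1 (1)
 70  0000000001000100001111→0 (0)
 71  0000000010001000011110→0 (0)
 72  0000000100010000111100→0 (0)
 73  0000001000100001111000→0 (0)
 74  0000010001000011110000→0 (0)
 75  0000100010000111100000→0 (0)
 76  0001000100001111000000→0 (0)
 77  0010001000011110000000→0 (0)
 78  0100010000111100000000→0 (1)

1111000000000000110000000100000000000101000000110000000000111100000101000000000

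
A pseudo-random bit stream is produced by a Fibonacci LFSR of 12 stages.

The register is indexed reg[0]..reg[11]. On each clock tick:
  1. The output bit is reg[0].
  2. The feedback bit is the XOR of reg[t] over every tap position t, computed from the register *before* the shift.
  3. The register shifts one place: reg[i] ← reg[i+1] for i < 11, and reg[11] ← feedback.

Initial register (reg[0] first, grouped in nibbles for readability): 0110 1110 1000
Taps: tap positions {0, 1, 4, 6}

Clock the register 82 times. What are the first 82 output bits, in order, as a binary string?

step | reg (before) | out | fb
   0 | 011011101000 | 0 | 1
   1 | 110111010001 | 1 | 1
   2 | 101110100011 | 1 | 1
   3 | 011101000111 | 0 | 1
   4 | 111010001111 | 1 | 1
   5 | 110100011111 | 1 | 0
   6 | 101000111110 | 1 | 0
   7 | 010001111100 | 0 | 0
   8 | 100011111000 | 1 | 1
   9 | 000111110001 | 0 | 0
  10 | 001111100010 | 0 | 0
  11 | 011111000100 | 0 | 0
  12 | 111110001000 | 1 | 1
  13 | 111100010001 | 1 | 0
  14 | 111000100010 | 1 | 1
  15 | 110001000101 | 1 | 0
  16 | 100010001010 | 1 | 0
  17 | 000100010100 | 0 | 0
  18 | 001000101000 | 0 | 1
  19 | 010001010001 | 0 | 1
  20 | 100010100011 | 1 | 1
  21 | 000101000111 | 0 | 0
  22 | 001010001110 | 0 | 1
  23 | 010100011101 | 0 | 1
  24 | 101000111011 | 1 | 0
  25 | 010001110110 | 0 | 0
  26 | 100011101100 | 1 | 1
  27 | 000111011001 | 0 | 1
  28 | 001110110011 | 0 | 0
  29 | 011101100110 | 0 | 0
  30 | 111011001100 | 1 | 1
  31 | 110110011001 | 1 | 1
  32 | 101100110011 | 1 | 0
  33 | 011001100110 | 0 | 0
  34 | 110011001100 | 1 | 1
  35 | 100110011001 | 1 | 0
  36 | 001100110010 | 0 | 1
  37 | 011001100101 | 0 | 0
  38 | 110011001010 | 1 | 1
  39 | 100110010101 | 1 | 0
  40 | 001100101010 | 0 | 1
  41 | 011001010101 | 0 | 1
  42 | 110010101011 | 1 | 0
  43 | 100101010110 | 1 | 1
  44 | 001010101101 | 0 | 0
  45 | 010101011010 | 0 | 1
  46 | 101010110101 | 1 | 1
  47 | 010101101011 | 0 | 0
  48 | 101011010110 | 1 | 0
  49 | 010110101100 | 0 | 1
  50 | 101101011001 | 1 | 1
  51 | 011010110011 | 0 | 1
  52 | 110101100111 | 1 | 1
  53 | 101011001111 | 1 | 0
  54 | 010110011110 | 0 | 0
  55 | 101100111100 | 1 | 0
  56 | 011001111000 | 0 | 0
  57 | 110011110000 | 1 | 0
  58 | 100111100000 | 1 | 1
  59 | 001111000001 | 0 | 1
  60 | 011110000011 | 0 | 0
  61 | 111100000110 | 1 | 0
  62 | 111000001100 | 1 | 0
  63 | 110000011000 | 1 | 0
  64 | 100000110000 | 1 | 0
  65 | 000001100000 | 0 | 1
  66 | 000011000001 | 0 | 1
  67 | 000110000011 | 0 | 1
  68 | 001100000111 | 0 | 0
  69 | 011000001110 | 0 | 1
  70 | 110000011101 | 1 | 0
  71 | 100000111010 | 1 | 0
  72 | 000001110100 | 0 | 1
  73 | 000011101001 | 0 | 0
  74 | 000111010010 | 0 | 1
  75 | 001110100101 | 0 | 0
  76 | 011101001010 | 0 | 1
  77 | 111010010101 | 1 | 1
  78 | 110100101011 | 1 | 1
  79 | 101001010111 | 1 | 1
  80 | 010010101111 | 0 | 1
  81 | 100101011111 | 1 | 1

0110111010001111100010001010001110110011001100101010110101100111100000110000011101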